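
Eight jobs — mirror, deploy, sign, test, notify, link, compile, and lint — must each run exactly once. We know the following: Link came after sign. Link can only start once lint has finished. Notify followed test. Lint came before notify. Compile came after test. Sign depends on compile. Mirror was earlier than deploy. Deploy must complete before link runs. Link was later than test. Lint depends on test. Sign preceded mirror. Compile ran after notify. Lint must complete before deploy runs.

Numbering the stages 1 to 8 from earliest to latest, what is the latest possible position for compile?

4

Compile must come before deploy, link, mirror, and sign — 4 stages forced after it.
Everything else can be placed before compile in some valid order, so compile can sit as late as position 8 − 4 = 4.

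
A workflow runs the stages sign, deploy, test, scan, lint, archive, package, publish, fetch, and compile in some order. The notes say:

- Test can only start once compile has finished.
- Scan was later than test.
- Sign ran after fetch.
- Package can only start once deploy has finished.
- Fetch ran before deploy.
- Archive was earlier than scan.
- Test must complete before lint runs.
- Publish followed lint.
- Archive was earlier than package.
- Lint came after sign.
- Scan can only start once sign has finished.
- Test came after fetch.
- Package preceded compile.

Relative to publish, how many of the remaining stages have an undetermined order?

1

Forced before publish: archive, compile, deploy, fetch, lint, package, sign, and test.
That leaves scan with no forced order relative to publish — 1.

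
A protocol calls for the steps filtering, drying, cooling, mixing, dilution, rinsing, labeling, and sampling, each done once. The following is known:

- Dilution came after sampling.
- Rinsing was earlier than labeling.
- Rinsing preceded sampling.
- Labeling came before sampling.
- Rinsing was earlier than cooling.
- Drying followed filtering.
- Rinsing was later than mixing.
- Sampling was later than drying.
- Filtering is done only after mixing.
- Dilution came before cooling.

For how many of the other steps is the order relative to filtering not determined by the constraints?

2

Forced before filtering: mixing; forced after filtering: cooling, dilution, drying, and sampling.
That leaves labeling and rinsing with no forced order relative to filtering — 2.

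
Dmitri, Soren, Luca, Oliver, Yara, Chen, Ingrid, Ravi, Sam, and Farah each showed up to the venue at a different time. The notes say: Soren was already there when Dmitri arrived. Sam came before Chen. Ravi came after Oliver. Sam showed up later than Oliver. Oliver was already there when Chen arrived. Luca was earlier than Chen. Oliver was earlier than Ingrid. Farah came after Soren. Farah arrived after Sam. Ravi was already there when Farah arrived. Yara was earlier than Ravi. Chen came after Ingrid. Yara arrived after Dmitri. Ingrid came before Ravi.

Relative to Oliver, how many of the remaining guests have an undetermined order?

4

Forced after Oliver: Chen, Farah, Ingrid, Ravi, and Sam.
That leaves Dmitri, Luca, Soren, and Yara with no forced order relative to Oliver — 4.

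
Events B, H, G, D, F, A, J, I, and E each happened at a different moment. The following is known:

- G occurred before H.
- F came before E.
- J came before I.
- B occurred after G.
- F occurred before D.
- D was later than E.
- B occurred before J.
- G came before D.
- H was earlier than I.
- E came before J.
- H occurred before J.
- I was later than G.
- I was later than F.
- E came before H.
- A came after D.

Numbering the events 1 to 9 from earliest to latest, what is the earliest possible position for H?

4

E, F, and G must all come before H — 3 forced predecessors.
Nothing else is forced ahead of H, so its earliest slot is position 3 + 1 = 4.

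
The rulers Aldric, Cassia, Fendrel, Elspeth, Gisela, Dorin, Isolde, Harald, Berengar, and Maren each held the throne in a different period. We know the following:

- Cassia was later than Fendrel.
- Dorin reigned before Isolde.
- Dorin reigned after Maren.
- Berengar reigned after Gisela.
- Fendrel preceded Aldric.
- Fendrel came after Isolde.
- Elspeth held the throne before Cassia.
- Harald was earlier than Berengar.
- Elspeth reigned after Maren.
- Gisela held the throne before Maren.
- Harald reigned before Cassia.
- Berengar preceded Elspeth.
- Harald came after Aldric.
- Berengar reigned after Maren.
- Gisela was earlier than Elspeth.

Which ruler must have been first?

Gisela

Gisela has a chain of constraints placing them before every other ruler, so Gisela must be first.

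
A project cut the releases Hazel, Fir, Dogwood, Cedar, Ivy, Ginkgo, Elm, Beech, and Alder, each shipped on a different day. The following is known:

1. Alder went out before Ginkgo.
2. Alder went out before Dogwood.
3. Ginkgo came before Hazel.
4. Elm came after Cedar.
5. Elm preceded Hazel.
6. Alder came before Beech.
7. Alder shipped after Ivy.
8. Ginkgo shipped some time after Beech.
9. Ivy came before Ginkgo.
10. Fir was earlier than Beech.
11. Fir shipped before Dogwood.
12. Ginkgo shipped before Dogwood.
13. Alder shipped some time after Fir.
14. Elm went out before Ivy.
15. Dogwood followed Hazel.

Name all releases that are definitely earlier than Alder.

Directly stated before Alder: Fir and Ivy.
Cedar reaches Alder via Cedar → Elm → Ivy → Alder.
Elm reaches Alder via Elm → Ivy → Alder.

Cedar, Elm, Fir, Ivy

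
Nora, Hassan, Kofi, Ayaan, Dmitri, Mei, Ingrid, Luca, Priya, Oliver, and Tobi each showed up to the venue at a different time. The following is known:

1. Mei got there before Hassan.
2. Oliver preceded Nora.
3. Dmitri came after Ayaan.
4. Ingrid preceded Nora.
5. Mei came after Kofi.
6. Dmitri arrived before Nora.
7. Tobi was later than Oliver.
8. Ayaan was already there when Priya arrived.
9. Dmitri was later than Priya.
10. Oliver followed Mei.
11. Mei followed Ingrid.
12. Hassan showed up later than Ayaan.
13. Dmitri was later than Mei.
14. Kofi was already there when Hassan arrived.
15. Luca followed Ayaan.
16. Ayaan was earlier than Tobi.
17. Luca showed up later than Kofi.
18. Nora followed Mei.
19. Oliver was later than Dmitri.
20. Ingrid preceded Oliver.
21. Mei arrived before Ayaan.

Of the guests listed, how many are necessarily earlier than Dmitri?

Directly stated before Dmitri: Ayaan, Mei, and Priya.
Ingrid reaches Dmitri via Ingrid → Mei → Dmitri.
Kofi reaches Dmitri via Kofi → Mei → Dmitri.
No chain forces Hassan (or any of the others) ahead of Dmitri.
That's Ayaan, Ingrid, Kofi, Mei, and Priya — 5 in all.

5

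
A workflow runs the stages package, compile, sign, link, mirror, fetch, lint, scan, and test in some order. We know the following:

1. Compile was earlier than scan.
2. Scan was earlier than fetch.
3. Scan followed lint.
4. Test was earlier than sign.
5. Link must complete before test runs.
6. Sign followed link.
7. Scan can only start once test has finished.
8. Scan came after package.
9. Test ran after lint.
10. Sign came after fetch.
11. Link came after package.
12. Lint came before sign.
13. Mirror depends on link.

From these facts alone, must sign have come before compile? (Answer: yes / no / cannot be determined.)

no

Tracing the constraints gives compile → scan → fetch → sign, so compile must come before sign.
That means sign cannot be before compile.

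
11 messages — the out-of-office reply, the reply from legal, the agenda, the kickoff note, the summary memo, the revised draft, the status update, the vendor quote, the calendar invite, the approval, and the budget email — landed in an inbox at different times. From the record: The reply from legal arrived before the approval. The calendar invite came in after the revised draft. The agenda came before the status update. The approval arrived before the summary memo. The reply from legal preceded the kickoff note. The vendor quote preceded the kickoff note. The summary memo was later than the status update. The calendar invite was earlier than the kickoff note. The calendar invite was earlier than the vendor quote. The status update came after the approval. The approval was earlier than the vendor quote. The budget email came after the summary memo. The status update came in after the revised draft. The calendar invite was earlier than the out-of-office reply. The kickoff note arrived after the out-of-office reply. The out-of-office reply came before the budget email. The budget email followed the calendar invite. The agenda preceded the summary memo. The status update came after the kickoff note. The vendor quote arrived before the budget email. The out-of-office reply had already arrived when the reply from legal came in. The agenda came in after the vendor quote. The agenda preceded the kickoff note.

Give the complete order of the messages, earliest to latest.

the revised draft, the calendar invite, the out-of-office reply, the reply from legal, the approval, the vendor quote, the agenda, the kickoff note, the status update, the summary memo, the budget email

The constraints fix every adjacent pair, so only one ordering works:
the revised draft → the calendar invite → the out-of-office reply → the reply from legal → the approval → the vendor quote → the agenda → the kickoff note → the status update → the summary memo → the budget email.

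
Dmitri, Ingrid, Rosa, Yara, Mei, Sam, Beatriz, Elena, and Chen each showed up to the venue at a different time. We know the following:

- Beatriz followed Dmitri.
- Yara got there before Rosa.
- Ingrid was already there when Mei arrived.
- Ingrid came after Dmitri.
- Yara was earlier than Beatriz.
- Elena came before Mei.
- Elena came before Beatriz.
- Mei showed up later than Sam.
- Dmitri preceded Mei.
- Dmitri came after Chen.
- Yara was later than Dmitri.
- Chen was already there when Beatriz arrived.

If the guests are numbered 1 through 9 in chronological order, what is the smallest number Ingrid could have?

3

Chen and Dmitri must both come before Ingrid — 2 forced predecessors.
Nothing else is forced ahead of Ingrid, so their earliest slot is position 2 + 1 = 3.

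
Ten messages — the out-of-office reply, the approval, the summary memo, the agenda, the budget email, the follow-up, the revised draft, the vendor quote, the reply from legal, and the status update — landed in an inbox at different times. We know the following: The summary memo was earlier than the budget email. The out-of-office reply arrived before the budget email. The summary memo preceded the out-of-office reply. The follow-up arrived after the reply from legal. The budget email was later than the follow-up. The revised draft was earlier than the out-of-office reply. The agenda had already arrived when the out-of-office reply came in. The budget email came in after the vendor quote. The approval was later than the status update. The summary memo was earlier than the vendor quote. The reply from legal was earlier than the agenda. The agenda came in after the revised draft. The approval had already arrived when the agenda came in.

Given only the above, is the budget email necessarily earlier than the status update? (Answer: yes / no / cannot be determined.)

no

Tracing the constraints gives the status update → the approval → the agenda → the out-of-office reply → the budget email, so the status update must come before the budget email.
That means the budget email cannot be before the status update.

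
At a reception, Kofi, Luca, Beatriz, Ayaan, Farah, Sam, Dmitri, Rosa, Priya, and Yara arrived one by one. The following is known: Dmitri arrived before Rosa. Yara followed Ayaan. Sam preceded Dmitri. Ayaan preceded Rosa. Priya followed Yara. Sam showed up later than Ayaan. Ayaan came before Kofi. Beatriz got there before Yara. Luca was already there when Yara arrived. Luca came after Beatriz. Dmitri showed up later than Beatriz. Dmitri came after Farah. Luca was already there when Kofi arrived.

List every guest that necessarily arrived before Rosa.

Directly stated before Rosa: Ayaan and Dmitri.
Beatriz reaches Rosa via Beatriz → Dmitri → Rosa.
Farah reaches Rosa via Farah → Dmitri → Rosa.
Sam reaches Rosa via Sam → Dmitri → Rosa.

Ayaan, Beatriz, Dmitri, Farah, Sam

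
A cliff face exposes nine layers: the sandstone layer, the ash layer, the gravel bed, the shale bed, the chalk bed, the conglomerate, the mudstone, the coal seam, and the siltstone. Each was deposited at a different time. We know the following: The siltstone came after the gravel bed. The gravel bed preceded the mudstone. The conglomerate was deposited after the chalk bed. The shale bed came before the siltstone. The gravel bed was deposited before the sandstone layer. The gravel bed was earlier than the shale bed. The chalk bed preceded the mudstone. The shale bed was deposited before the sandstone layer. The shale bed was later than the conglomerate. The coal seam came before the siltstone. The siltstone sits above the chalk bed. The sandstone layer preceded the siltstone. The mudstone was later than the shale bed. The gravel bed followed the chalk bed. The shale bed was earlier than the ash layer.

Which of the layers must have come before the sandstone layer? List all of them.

Directly stated before the sandstone layer: the gravel bed and the shale bed.
The chalk bed reaches the sandstone layer via the chalk bed → the gravel bed → the sandstone layer.
The conglomerate reaches the sandstone layer via the conglomerate → the shale bed → the sandstone layer.
No chain forces the mudstone (or any of the others) ahead of the sandstone layer.

the chalk bed, the conglomerate, the gravel bed, the shale bed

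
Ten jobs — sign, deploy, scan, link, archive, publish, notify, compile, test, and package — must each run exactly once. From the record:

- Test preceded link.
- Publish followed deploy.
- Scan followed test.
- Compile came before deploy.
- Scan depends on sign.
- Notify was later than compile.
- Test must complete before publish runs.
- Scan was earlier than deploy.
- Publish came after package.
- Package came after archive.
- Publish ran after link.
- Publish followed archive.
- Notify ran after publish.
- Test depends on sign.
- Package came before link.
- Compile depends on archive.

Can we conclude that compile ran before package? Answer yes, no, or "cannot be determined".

No chain of stated constraints runs from compile to package, and none runs from package to compile either.
So the relative order of compile and package is not fixed by the given facts.

cannot be determined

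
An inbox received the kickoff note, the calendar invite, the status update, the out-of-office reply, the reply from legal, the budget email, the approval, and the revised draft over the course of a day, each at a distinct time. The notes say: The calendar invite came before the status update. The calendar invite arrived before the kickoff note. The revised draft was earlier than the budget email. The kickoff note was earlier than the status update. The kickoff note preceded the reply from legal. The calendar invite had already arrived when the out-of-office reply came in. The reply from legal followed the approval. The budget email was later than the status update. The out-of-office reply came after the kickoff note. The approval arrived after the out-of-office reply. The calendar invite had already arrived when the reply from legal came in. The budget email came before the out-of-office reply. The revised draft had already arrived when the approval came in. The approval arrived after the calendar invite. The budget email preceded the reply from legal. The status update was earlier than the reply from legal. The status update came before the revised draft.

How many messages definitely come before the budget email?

Directly stated before the budget email: the revised draft and the status update.
The calendar invite reaches the budget email via the calendar invite → the status update → the budget email.
The kickoff note reaches the budget email via the kickoff note → the status update → the budget email.
That's the calendar invite, the kickoff note, the revised draft, and the status update — 4 in all.

4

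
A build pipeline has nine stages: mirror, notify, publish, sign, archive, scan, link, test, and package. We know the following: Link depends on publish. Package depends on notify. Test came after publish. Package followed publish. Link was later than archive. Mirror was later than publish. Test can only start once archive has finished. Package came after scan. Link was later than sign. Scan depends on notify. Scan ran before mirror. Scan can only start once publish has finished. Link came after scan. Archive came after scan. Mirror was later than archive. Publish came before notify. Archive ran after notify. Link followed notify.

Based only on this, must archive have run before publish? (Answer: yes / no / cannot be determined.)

no

Tracing the constraints gives publish → notify → archive, so publish must come before archive.
That means archive cannot be before publish.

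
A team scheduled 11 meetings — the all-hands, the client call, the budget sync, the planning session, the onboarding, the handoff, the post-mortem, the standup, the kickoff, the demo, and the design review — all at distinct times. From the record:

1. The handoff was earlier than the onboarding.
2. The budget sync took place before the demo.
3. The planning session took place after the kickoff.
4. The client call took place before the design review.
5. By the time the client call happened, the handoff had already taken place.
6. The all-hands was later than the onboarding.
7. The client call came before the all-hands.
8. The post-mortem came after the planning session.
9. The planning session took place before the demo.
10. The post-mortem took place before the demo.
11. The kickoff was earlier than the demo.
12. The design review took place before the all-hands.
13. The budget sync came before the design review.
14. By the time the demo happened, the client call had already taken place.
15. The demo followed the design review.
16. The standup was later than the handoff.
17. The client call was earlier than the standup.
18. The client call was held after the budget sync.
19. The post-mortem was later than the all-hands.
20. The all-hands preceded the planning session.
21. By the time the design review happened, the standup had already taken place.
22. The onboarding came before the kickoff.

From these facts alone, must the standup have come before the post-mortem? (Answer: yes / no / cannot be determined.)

Chain the constraints: the standup → the design review → the all-hands → the post-mortem. Each link is directly stated, so the standup comes before the post-mortem.

yes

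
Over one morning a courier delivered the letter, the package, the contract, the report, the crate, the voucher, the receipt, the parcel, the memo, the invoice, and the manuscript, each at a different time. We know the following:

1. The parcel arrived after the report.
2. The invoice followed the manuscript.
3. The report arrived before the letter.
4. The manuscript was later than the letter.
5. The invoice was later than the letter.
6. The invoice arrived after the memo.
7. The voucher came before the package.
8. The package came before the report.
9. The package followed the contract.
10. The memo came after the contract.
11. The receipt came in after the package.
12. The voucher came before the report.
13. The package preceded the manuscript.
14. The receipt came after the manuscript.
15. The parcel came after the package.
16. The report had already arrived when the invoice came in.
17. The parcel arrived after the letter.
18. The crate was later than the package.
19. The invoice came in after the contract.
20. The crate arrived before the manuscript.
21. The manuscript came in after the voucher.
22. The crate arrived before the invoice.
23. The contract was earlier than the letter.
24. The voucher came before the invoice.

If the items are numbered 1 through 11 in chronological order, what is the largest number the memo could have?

The memo must come before the invoice — 1 item forced after it.
Everything else can be placed before the memo in some valid order, so the memo can sit as late as position 11 − 1 = 10.

10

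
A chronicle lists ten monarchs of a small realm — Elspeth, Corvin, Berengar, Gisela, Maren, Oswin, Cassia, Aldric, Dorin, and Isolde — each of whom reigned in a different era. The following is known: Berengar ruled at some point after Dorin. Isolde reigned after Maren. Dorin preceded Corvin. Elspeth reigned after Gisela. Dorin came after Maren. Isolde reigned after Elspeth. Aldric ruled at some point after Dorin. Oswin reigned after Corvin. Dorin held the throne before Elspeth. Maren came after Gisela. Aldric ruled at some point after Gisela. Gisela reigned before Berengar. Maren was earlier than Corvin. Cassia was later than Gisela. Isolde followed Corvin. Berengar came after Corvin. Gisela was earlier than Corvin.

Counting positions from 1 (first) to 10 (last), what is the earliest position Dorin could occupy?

3

Gisela and Maren must both come before Dorin — 2 forced predecessors.
Nothing else is forced ahead of Dorin, so their earliest slot is position 2 + 1 = 3.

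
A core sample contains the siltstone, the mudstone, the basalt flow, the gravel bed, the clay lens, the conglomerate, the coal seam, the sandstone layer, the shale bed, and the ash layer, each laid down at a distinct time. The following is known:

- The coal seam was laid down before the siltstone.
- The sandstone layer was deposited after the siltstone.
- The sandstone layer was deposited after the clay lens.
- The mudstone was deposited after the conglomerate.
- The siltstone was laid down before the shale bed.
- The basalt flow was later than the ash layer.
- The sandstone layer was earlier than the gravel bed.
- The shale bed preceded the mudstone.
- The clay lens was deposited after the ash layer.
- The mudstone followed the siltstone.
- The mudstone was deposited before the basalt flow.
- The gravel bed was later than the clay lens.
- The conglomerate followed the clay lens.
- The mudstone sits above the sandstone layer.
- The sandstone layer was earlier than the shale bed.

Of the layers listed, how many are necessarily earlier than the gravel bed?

Directly stated before the gravel bed: the clay lens and the sandstone layer.
The ash layer reaches the gravel bed via the ash layer → the clay lens → the gravel bed.
The coal seam reaches the gravel bed via the coal seam → the siltstone → the sandstone layer → the gravel bed.
The siltstone reaches the gravel bed via the siltstone → the sandstone layer → the gravel bed.
No chain forces the conglomerate (or any of the others) ahead of the gravel bed.
That's the ash layer, the clay lens, the coal seam, the sandstone layer, and the siltstone — 5 in all.

5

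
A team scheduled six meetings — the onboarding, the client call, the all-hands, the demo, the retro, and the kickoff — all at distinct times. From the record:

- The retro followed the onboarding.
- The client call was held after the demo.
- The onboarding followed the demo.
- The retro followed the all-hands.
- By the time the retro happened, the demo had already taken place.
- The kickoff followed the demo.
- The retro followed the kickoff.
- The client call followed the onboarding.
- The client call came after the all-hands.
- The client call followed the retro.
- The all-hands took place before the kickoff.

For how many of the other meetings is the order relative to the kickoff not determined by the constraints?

1

Forced before the kickoff: the all-hands and the demo; forced after the kickoff: the client call and the retro.
That leaves the onboarding with no forced order relative to the kickoff — 1.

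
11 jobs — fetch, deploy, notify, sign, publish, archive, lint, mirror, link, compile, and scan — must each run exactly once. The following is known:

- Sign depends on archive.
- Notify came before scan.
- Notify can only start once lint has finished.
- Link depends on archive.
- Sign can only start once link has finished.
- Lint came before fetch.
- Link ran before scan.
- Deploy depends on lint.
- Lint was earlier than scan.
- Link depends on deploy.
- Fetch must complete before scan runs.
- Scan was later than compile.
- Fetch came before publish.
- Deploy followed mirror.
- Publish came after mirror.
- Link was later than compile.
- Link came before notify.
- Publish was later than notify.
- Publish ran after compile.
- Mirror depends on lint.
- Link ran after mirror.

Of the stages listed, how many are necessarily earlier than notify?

6

Directly stated before notify: link and lint.
Archive reaches notify via archive → link → notify.
Compile reaches notify via compile → link → notify.
Deploy reaches notify via deploy → link → notify.
Likewise mirror reaches notify by chaining the stated constraints.
No chain forces fetch (or any of the others) ahead of notify.
That's archive, compile, deploy, link, lint, and mirror — 6 in all.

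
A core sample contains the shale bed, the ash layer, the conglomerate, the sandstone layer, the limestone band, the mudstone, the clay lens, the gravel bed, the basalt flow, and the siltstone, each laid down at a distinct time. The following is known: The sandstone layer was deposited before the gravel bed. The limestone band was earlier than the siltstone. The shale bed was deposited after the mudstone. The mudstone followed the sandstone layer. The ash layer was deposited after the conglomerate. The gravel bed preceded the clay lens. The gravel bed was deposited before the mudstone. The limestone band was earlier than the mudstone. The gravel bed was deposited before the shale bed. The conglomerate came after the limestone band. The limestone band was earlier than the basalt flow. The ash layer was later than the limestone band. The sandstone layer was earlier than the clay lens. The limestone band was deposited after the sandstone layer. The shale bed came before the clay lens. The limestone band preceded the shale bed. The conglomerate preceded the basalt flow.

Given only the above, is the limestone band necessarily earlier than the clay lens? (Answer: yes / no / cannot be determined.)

yes

Chain the constraints: the limestone band → the shale bed → the clay lens. Each link is directly stated, so the limestone band comes before the clay lens.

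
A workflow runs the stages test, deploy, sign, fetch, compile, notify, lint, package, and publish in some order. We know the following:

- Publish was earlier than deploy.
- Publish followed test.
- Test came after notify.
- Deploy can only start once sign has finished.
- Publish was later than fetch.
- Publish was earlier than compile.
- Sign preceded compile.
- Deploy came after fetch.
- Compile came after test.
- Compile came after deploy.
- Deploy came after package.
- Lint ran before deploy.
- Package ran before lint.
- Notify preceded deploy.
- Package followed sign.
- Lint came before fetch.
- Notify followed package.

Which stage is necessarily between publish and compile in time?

Tracing the constraints gives publish → deploy → compile, so deploy sits after publish and before compile.
No other stage is forced both after publish and before compile.

deploy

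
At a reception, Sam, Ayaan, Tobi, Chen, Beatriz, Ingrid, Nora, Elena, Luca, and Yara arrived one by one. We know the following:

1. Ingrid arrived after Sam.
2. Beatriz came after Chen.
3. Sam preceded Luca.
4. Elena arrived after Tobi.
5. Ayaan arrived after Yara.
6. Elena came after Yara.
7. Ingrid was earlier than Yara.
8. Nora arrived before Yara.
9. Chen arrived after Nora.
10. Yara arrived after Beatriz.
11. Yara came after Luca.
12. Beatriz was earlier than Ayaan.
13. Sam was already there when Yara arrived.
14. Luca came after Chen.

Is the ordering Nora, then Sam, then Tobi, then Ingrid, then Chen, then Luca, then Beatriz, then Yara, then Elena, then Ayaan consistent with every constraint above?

yes

Check each stated constraint against the proposed order — e.g. Sam is ahead of Yara; Nora is ahead of Yara. Every pair is in the required order; nothing is violated.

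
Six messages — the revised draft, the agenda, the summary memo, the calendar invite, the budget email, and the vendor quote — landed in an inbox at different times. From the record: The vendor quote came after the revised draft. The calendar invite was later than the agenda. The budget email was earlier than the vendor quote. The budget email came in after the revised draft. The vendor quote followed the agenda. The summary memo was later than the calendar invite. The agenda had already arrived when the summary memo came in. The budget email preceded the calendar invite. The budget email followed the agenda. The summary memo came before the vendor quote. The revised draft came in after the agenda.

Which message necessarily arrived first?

the agenda

The agenda has a chain of constraints placing it before every other message, so the agenda must be first.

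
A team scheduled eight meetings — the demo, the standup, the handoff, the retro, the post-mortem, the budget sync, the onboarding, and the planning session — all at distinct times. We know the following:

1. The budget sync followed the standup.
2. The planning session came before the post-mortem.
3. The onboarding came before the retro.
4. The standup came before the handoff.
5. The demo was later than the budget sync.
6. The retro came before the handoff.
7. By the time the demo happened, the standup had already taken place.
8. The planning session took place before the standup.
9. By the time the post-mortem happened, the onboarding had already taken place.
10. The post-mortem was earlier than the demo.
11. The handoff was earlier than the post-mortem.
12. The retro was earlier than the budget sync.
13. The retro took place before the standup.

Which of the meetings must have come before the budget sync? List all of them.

Directly stated before the budget sync: the retro and the standup.
The onboarding reaches the budget sync via the onboarding → the retro → the budget sync.
The planning session reaches the budget sync via the planning session → the standup → the budget sync.
No chain forces the handoff (or any of the others) ahead of the budget sync.

the onboarding, the planning session, the retro, the standup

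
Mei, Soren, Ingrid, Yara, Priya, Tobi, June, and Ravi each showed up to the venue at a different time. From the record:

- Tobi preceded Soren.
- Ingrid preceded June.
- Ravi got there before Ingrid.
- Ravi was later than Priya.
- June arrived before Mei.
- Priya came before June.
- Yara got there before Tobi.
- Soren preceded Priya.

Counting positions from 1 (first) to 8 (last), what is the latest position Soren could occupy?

Soren must come before Ingrid, June, Mei, Priya, and Ravi — 5 guests forced after them.
Everything else can be placed before Soren in some valid order, so Soren can sit as late as position 8 − 5 = 3.

3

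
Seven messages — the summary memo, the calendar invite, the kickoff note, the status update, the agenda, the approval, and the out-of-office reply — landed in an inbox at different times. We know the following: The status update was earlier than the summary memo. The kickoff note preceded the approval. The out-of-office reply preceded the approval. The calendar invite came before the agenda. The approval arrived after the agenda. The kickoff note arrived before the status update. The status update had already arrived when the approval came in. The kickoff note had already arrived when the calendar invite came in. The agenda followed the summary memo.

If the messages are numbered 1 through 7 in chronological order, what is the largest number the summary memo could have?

The summary memo must come before the agenda and the approval — 2 messages forced after it.
Everything else can be placed before the summary memo in some valid order, so the summary memo can sit as late as position 7 − 2 = 5.

5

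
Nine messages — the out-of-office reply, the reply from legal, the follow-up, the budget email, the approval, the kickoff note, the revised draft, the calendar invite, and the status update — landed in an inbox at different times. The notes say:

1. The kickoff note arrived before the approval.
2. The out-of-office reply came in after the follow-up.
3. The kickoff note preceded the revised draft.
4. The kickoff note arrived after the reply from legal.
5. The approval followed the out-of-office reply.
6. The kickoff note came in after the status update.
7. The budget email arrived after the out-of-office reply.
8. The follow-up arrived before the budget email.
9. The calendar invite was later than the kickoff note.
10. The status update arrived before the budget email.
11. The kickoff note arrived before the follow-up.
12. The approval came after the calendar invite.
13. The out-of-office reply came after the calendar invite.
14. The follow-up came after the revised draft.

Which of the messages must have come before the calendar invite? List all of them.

Directly stated before the calendar invite: the kickoff note.
The reply from legal reaches the calendar invite via the reply from legal → the kickoff note → the calendar invite.
The status update reaches the calendar invite via the status update → the kickoff note → the calendar invite.
No chain forces the follow-up (or any of the others) ahead of the calendar invite.

the kickoff note, the reply from legal, the status update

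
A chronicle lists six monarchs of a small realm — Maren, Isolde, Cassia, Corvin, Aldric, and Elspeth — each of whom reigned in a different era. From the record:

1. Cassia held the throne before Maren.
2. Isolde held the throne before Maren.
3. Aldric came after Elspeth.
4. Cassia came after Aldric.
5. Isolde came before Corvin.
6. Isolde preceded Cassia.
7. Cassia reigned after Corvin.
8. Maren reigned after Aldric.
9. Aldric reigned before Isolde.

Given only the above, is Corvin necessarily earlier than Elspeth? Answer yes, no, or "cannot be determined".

no

Tracing the constraints gives Elspeth → Aldric → Isolde → Corvin, so Elspeth must come before Corvin.
That means Corvin cannot be before Elspeth.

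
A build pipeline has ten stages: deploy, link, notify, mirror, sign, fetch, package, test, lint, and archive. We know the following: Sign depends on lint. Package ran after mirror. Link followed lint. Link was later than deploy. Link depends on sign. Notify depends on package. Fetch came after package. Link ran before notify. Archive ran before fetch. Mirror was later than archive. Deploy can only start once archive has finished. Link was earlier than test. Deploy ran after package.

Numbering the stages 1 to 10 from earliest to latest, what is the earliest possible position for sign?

2

Lint must come before sign — 1 forced predecessor.
Nothing else is forced ahead of sign, so its earliest slot is position 1 + 1 = 2.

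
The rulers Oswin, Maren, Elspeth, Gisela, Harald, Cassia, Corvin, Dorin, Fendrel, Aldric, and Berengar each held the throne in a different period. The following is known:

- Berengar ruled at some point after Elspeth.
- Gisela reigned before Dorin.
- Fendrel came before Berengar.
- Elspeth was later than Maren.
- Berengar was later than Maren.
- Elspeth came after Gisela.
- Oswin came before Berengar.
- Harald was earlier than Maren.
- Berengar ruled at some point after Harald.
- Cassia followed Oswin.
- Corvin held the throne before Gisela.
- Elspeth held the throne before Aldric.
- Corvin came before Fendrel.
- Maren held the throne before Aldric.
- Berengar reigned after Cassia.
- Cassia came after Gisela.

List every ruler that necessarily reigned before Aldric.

Corvin, Elspeth, Gisela, Harald, Maren

Directly stated before Aldric: Elspeth and Maren.
Corvin reaches Aldric via Corvin → Gisela → Elspeth → Aldric.
Gisela reaches Aldric via Gisela → Elspeth → Aldric.
Harald reaches Aldric via Harald → Maren → Aldric.
No chain forces Fendrel (or any of the others) ahead of Aldric.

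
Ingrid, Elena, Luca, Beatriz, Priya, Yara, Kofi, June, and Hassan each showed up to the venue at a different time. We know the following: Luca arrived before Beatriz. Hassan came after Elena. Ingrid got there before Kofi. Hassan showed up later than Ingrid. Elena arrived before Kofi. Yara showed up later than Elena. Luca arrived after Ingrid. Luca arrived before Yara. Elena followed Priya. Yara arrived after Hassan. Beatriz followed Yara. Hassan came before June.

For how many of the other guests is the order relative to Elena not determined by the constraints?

2

Forced before Elena: Priya; forced after Elena: Beatriz, Hassan, June, Kofi, and Yara.
That leaves Ingrid and Luca with no forced order relative to Elena — 2.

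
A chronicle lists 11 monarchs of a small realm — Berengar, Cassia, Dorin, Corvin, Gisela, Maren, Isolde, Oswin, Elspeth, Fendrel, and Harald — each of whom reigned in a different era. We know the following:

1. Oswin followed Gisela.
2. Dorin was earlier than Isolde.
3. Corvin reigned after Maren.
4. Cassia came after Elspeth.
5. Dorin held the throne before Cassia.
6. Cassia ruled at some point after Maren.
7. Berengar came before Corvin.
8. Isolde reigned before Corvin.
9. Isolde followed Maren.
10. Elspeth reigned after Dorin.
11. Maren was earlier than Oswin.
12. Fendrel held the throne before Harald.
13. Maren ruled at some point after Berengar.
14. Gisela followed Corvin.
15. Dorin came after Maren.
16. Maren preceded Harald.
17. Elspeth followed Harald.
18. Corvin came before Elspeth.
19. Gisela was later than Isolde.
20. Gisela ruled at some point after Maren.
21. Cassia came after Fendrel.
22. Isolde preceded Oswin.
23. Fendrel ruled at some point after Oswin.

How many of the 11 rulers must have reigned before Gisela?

Directly stated before Gisela: Corvin, Isolde, and Maren.
Berengar reaches Gisela via Berengar → Corvin → Gisela.
Dorin reaches Gisela via Dorin → Isolde → Gisela.
No chain forces Harald (or any of the others) ahead of Gisela.
That's Berengar, Corvin, Dorin, Isolde, and Maren — 5 in all.

5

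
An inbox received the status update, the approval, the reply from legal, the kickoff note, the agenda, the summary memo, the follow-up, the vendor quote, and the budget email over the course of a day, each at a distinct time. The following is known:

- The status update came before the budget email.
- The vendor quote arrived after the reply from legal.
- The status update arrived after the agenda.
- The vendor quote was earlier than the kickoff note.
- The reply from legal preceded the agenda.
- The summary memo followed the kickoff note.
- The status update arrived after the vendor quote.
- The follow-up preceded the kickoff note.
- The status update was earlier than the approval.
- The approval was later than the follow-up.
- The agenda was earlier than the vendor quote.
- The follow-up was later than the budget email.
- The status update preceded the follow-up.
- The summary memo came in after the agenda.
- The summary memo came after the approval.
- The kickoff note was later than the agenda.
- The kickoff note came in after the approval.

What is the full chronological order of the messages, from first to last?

The constraints fix every adjacent pair, so only one ordering works:
the reply from legal → the agenda → the vendor quote → the status update → the budget email → the follow-up → the approval → the kickoff note → the summary memo.

the reply from legal, the agenda, the vendor quote, the status update, the budget email, the follow-up, the approval, the kickoff note, the summary memo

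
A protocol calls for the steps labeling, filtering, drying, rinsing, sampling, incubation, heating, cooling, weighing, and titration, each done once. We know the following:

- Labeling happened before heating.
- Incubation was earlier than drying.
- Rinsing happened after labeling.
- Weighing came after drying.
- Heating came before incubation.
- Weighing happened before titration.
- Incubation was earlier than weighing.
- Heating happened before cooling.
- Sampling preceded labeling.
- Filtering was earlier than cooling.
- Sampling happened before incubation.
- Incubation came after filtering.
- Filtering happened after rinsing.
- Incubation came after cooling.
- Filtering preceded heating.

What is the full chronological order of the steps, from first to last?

The constraints fix every adjacent pair, so only one ordering works:
sampling → labeling → rinsing → filtering → heating → cooling → incubation → drying → weighing → titration.

sampling, labeling, rinsing, filtering, heating, cooling, incubation, drying, weighing, titration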